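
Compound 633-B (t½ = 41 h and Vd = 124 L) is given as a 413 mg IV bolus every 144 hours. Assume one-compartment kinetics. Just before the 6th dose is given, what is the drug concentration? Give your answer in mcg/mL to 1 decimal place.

f = (1/2)^(τ/t½) = (1/2)^(144/41) ≈ 0.0876.
C₀ = D/Vd = 413/124 ≈ 3.331 mcg/mL.
Before the 6th dose, 5 doses have been given. Superposition: Cmin = C₀·(f + f² + … + f^5).
≈ 3.331 × (0.0876 + 0.0077 + 0.0007 + 0.0001 + 0.0000) ≈ 3.331 × 0.0961 ≈ 0.320 mcg/mL.

0.3 mcg/mL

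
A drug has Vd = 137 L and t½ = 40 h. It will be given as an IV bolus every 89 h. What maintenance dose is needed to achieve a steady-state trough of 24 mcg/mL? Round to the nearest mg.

τ/t½ = 89/40 ≈ 2.225, so f = (1/2)^(89/40) ≈ 0.213899.
Cmin,ss = (D/Vd)·f/(1−f), so D = Cmin,ss·Vd·(1−f)/f.
D = 24 × 137 × (1−f)/f ≈ 24 × 137 × 3.67510 ≈ 12083.73 mg.

12084 mg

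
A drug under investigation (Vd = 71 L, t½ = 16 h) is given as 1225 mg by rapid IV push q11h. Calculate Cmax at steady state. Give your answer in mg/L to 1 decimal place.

k = ln2/t½ = ln2/16 ≈ 0.043322 h⁻¹; fraction remaining f = e^(−kτ) = e^(−0.043322×11) ≈ 0.6209.
Accumulation ratio R = 1/(1 − f) ≈ 1/0.3791 ≈ 2.6378.
Single-dose peak C₀ = D/Vd = 1225/71 ≈ 17.254 mg/L.
Cmax,ss = C₀/(1 − f) ≈ 17.254/0.3791 ≈ 45.513 mg/L.

45.5 mg/L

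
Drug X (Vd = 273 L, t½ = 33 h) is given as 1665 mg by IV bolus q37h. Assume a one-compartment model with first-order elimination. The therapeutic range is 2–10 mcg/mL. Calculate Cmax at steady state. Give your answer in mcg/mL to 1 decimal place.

11.3 mcg/mL

τ/t½ = 37/33 ≈ 1.1212, so fraction remaining f = (1/2)^(37/33) ≈ 0.4597.
Accumulation ratio R = 1/(1 − f) ≈ 1/0.5403 ≈ 1.8508.
Each bolus raises the concentration by D/Vd = 1665/273 ≈ 6.099 mcg/mL.
Cmax,ss = C₀/(1 − f) ≈ 6.099/0.5403 ≈ 11.288 mcg/mL.
Peak 11.3 mcg/mL vs MTC 10 mcg/mL: exceeds toxic threshold.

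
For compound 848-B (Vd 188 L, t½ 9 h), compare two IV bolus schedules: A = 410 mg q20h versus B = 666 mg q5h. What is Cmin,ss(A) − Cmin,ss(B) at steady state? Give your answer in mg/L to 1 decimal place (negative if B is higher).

-6.9 mg/L

Regimen A: f = (1/2)^(20/9) ≈ 0.2143; Cmin,ss = (410/188)·f/(1−f) ≈ 0.595 mg/L.
Regimen B: f = (1/2)^(5/9) ≈ 0.6804; Cmin,ss = (666/188)·f/(1−f) ≈ 7.542 mg/L.
Difference ≈ 0.595 − 7.542 ≈ -6.947 mg/L.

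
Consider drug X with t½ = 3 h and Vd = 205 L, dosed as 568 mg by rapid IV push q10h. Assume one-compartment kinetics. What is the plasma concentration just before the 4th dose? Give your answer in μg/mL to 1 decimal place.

f = (1/2)^(τ/t½) = (1/2)^(10/3) ≈ 0.0992.
C₀ = D/Vd = 568/205 ≈ 2.771 μg/mL.
Before the 4th dose, 3 doses have been given. Superposition: Cmin = C₀·(f + f² + … + f^3).
≈ 2.771 × (0.0992 + 0.0098 + 0.0010) ≈ 2.771 × 0.1100 ≈ 0.305 μg/mL.

0.3 μg/mL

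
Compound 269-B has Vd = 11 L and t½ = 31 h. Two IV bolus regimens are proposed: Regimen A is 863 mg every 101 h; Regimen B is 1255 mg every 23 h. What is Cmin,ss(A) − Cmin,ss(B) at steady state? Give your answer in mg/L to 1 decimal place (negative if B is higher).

-160.5 mg/L

Regimen A: f = (1/2)^(101/31) ≈ 0.1045; Cmin,ss = (863/11)·f/(1−f) ≈ 9.155 mg/L.
Regimen B: f = (1/2)^(23/31) ≈ 0.5979; Cmin,ss = (1255/11)·f/(1−f) ≈ 169.647 mg/L.
Difference ≈ 9.155 − 169.647 ≈ -160.492 mg/L.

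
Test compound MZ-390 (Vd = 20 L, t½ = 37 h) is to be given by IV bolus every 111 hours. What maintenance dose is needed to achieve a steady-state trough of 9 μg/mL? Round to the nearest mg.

1260 mg

τ/t½ = 111/37 ≈ 3, so f = (1/2)^(111/37) ≈ 0.125000.
Cmin,ss = (D/Vd)·f/(1−f), so D = Cmin,ss·Vd·(1−f)/f.
D = 9 × 20 × (1−f)/f ≈ 9 × 20 × 7.00000 ≈ 1260.00 mg.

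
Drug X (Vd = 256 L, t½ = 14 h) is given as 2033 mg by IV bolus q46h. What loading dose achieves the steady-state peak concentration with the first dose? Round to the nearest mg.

2265 mg

f = (1/2)^(46/14) ≈ 0.102542; accumulation ratio R = 1/(1−f) ≈ 1.11426.
Loading dose to hit Cmax,ss on first dose: D_load = D_maint·R ≈ 2033 × 1.11426 ≈ 2265.29 mg.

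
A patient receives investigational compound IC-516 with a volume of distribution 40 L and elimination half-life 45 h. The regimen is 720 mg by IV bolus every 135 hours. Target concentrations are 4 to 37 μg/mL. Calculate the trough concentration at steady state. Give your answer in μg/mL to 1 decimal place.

τ = 135 h = 3 half-lives, so f = (1/2)^3 = 0.125.
At steady state, R = 1/(1 − 0.125) = 8/7.
Single-dose peak C₀ = D/Vd = 720/40 = 18 μg/mL.
Steady-state peak Cmax,ss = C₀·R = 18 × 8/7 ≈ 20.571 μg/mL.
Steady-state trough Cmin,ss = Cmax,ss·f ≈ 20.571 × 0.125 ≈ 2.571 μg/mL.
Trough 2.6 μg/mL vs MEC 4 μg/mL: subtherapeutic.

2.6 μg/mL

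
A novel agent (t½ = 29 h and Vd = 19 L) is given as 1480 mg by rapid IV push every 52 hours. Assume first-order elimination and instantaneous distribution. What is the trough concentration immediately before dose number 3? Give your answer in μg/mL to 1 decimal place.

f = (1/2)^(τ/t½) = (1/2)^(52/29) ≈ 0.2886.
C₀ = D/Vd = 1480/19 ≈ 77.895 μg/mL.
Before the 3rd dose, 2 doses have been given. Superposition: Cmin = C₀·(f + f²).
≈ 77.895 × (0.2886 + 0.0833) ≈ 77.895 × 0.3719 ≈ 28.969 μg/mL.

29.0 μg/mL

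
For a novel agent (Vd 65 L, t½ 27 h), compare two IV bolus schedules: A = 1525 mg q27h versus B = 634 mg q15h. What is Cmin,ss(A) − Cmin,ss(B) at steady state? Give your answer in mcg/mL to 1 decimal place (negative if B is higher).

Regimen A: f = (1/2)^(27/27) ≈ 0.5000; Cmin,ss = (1525/65)·f/(1−f) ≈ 23.462 mcg/mL.
Regimen B: f = (1/2)^(15/27) ≈ 0.6804; Cmin,ss = (634/65)·f/(1−f) ≈ 20.765 mcg/mL.
Difference ≈ 23.462 − 20.765 ≈ 2.697 mcg/mL.

2.7 mcg/mL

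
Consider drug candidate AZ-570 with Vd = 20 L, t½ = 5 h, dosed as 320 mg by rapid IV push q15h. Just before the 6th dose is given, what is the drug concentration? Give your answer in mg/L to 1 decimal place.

f = (1/2)^(τ/t½) = (1/2)^(15/5) ≈ 0.1250.
C₀ = D/Vd = 320/20 ≈ 16.000 mg/L.
Before the 6th dose, 5 doses have been given. Superposition: Cmin = C₀·(f + f² + … + f^5).
≈ 16.000 × (0.1250 + 0.0156 + 0.0020 + 0.0002 + 0.0000) ≈ 16.000 × 0.1428 ≈ 2.285 mg/L.

2.3 mg/L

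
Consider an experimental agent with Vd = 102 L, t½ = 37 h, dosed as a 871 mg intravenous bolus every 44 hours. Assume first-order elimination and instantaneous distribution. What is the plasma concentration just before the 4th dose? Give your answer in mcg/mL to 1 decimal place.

f = (1/2)^(τ/t½) = (1/2)^(44/37) ≈ 0.4385.
C₀ = D/Vd = 871/102 ≈ 8.539 mcg/mL.
Before the 4th dose, 3 doses have been given. Superposition: Cmin = C₀·(f + f² + … + f^3).
≈ 8.539 × (0.4385 + 0.1923 + 0.0843) ≈ 8.539 × 0.7151 ≈ 6.106 mcg/mL.

6.1 mcg/mL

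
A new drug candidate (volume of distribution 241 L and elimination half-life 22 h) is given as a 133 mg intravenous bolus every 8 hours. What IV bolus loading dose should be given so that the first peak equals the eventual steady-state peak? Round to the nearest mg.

f = (1/2)^(8/22) ≈ 0.777203; accumulation ratio R = 1/(1−f) ≈ 4.48839.
Loading dose to hit Cmax,ss on first dose: D_load = D_maint·R ≈ 133 × 4.48839 ≈ 596.96 mg.

597 mg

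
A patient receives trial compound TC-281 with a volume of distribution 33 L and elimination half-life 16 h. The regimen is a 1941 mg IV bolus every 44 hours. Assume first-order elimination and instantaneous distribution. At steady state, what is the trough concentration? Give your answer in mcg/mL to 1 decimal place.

Over one 44-h interval, 44/16 ≈ 2.75 half-lives elapse, leaving f ≈ 0.1487 of each dose.
At steady state, accumulation factor R = 1/(1 − e^(−kτ)) ≈ 1.1747.
Each bolus raises the concentration by D/Vd = 1941/33 ≈ 58.818 mcg/mL.
Cmax,ss = C₀/(1 − f) ≈ 58.818/0.8513 ≈ 69.092 mcg/mL.
Steady-state trough Cmin,ss = Cmax,ss·f ≈ 69.092 × 0.1487 ≈ 10.274 mcg/mL.

10.3 mcg/mL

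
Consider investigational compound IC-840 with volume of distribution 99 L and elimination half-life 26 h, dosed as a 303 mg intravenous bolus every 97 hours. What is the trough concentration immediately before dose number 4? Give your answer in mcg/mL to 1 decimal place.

f = (1/2)^(τ/t½) = (1/2)^(97/26) ≈ 0.0753.
C₀ = D/Vd = 303/99 ≈ 3.061 mcg/mL.
Before the 4th dose, 3 doses have been given. Superposition: Cmin = C₀·(f + f² + … + f^3).
≈ 3.061 × (0.0753 + 0.0057 + 0.0004) ≈ 3.061 × 0.0814 ≈ 0.249 mcg/mL.

0.2 mcg/mL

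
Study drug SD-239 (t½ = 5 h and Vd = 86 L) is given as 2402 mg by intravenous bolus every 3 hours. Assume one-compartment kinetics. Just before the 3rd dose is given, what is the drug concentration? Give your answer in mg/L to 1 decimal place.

30.6 mg/L

f = (1/2)^(τ/t½) = (1/2)^(3/5) ≈ 0.6598.
C₀ = D/Vd = 2402/86 ≈ 27.930 mg/L.
Before the 3rd dose, 2 doses have been given. Superposition: Cmin = C₀·(f + f²).
≈ 27.930 × (0.6598 + 0.4353) ≈ 27.930 × 1.0951 ≈ 30.586 mg/L.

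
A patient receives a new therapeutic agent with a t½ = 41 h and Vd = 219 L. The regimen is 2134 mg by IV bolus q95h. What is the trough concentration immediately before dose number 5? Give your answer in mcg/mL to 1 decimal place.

f = (1/2)^(τ/t½) = (1/2)^(95/41) ≈ 0.2007.
C₀ = D/Vd = 2134/219 ≈ 9.744 mcg/mL.
Before the 5th dose, 4 doses have been given. Superposition: Cmin = C₀·(f + f² + … + f^4).
≈ 9.744 × (0.2007 + 0.0403 + 0.0081 + 0.0016) ≈ 9.744 × 0.2507 ≈ 2.443 mcg/mL.

2.4 mcg/mL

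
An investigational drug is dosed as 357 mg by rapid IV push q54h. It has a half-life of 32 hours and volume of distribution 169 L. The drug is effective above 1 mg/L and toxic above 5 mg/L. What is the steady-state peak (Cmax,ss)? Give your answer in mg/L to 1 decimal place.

k = ln2/t½ = ln2/32 ≈ 0.021661 h⁻¹; fraction remaining f = e^(−kτ) = e^(−0.021661×54) ≈ 0.3105.
Accumulation ratio R = 1/(1 − f) ≈ 1/0.6895 ≈ 1.4503.
Each bolus raises the concentration by D/Vd = 357/169 ≈ 2.112 mg/L.
Cmax,ss = C₀/(1 − f) ≈ 2.112/0.6895 ≈ 3.063 mg/L.
Peak 3.1 mg/L vs MTC 5 mg/L: below toxic threshold.

3.1 mg/L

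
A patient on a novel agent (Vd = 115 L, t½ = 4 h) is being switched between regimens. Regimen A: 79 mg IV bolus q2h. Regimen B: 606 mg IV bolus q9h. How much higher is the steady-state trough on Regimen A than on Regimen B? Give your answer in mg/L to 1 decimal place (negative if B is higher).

Regimen A: f = (1/2)^(2/4) ≈ 0.7071; Cmin,ss = (79/115)·f/(1−f) ≈ 1.658 mg/L.
Regimen B: f = (1/2)^(9/4) ≈ 0.2102; Cmin,ss = (606/115)·f/(1−f) ≈ 1.402 mg/L.
Difference ≈ 1.658 − 1.402 ≈ 0.256 mg/L.

0.3 mg/L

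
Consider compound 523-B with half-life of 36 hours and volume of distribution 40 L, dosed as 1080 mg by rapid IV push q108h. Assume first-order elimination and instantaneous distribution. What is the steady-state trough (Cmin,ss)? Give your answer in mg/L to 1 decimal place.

The dosing interval is 3 half-lives, so f = 2^(−3) = 0.125.
Accumulation ratio R = 1/(1 − f) = 1/0.875 = 8/7.
Single-dose peak C₀ = D/Vd = 1080/40 = 27 mg/L.
Steady-state peak Cmax,ss = C₀·R = 27 × 8/7 ≈ 30.857 mg/L.
Steady-state trough Cmin,ss = Cmax,ss·f ≈ 30.857 × 0.125 ≈ 3.857 mg/L.

3.9 mg/L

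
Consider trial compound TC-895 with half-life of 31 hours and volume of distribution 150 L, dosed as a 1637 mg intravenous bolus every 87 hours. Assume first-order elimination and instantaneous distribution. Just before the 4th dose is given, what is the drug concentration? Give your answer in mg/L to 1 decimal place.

1.8 mg/L

f = (1/2)^(τ/t½) = (1/2)^(87/31) ≈ 0.1429.
C₀ = D/Vd = 1637/150 ≈ 10.913 mg/L.
Before the 4th dose, 3 doses have been given. Superposition: Cmin = C₀·(f + f² + … + f^3).
≈ 10.913 × (0.1429 + 0.0204 + 0.0029) ≈ 10.913 × 0.1662 ≈ 1.814 mg/L.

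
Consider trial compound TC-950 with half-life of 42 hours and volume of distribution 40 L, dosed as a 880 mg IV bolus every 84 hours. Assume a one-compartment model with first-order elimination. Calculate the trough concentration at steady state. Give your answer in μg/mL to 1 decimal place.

7.3 μg/mL

τ = 84 h = 2 half-lives, so f = (1/2)^2 = 0.25.
Accumulation ratio R = 1/(1 − f) = 1/0.75 = 4/3.
Single-dose peak C₀ = D/Vd = 880/40 = 22 μg/mL.
Steady-state peak Cmax,ss = C₀·R = 22 × 4/3 ≈ 29.333 μg/mL.
Steady-state trough Cmin,ss = Cmax,ss·f ≈ 29.333 × 0.25 ≈ 7.333 μg/mL.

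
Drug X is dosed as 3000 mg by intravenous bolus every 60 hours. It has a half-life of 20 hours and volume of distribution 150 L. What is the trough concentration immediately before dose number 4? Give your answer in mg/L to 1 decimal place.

f = (1/2)^(τ/t½) = (1/2)^(60/20) ≈ 0.1250.
C₀ = D/Vd = 3000/150 ≈ 20.000 mg/L.
Before the 4th dose, 3 doses have been given. Superposition: Cmin = C₀·(f + f² + … + f^3).
≈ 20.000 × (0.1250 + 0.0156 + 0.0020) ≈ 20.000 × 0.1426 ≈ 2.852 mg/L.

2.9 mg/L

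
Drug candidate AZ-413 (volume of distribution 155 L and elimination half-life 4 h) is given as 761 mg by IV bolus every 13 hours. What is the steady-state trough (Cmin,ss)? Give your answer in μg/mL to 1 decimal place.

0.6 μg/mL

k = ln2/t½ = ln2/4 ≈ 0.173287 h⁻¹; fraction remaining f = e^(−kτ) = e^(−0.173287×13) ≈ 0.1051.
Accumulation ratio R = 1/(1 − f) ≈ 1/0.8949 ≈ 1.1174.
Single-dose peak C₀ = D/Vd = 761/155 ≈ 4.910 μg/mL.
Steady-state peak Cmax,ss = C₀·R ≈ 4.910 × 1.1174 ≈ 5.486 μg/mL.
Steady-state trough Cmin,ss = Cmax,ss·f ≈ 5.486 × 0.1051 ≈ 0.577 μg/mL.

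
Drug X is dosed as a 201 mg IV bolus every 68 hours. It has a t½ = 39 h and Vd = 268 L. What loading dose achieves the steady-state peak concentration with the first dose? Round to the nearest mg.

287 mg

f = (1/2)^(68/39) ≈ 0.298626; accumulation ratio R = 1/(1−f) ≈ 1.42577.
Loading dose to hit Cmax,ss on first dose: D_load = D_maint·R ≈ 201 × 1.42577 ≈ 286.58 mg.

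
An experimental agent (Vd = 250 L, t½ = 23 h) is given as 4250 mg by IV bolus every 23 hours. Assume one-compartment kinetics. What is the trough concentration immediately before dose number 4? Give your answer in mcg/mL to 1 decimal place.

f = (1/2)^(τ/t½) = (1/2)^(23/23) ≈ 0.5000.
C₀ = D/Vd = 4250/250 ≈ 17.000 mcg/mL.
Before the 4th dose, 3 doses have been given. Superposition: Cmin = C₀·(f + f² + … + f^3).
≈ 17.000 × (0.5000 + 0.2500 + 0.1250) ≈ 17.000 × 0.8750 ≈ 14.875 mcg/mL.

14.9 mcg/mL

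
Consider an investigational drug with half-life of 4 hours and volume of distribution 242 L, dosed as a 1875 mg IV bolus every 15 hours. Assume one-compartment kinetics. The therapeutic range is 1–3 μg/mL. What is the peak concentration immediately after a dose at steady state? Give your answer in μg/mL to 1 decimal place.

8.4 μg/mL

k = ln2/t½ = ln2/4 ≈ 0.173287 h⁻¹; fraction remaining f = e^(−kτ) = e^(−0.173287×15) ≈ 0.0743.
Accumulation ratio R = 1/(1 − f) ≈ 1/0.9257 ≈ 1.0803.
Single-dose peak C₀ = D/Vd = 1875/242 ≈ 7.748 μg/mL.
Steady-state peak Cmax,ss = C₀·R ≈ 7.748 × 1.0803 ≈ 8.370 μg/mL.
Peak 8.4 μg/mL vs MTC 3 μg/mL: exceeds toxic threshold.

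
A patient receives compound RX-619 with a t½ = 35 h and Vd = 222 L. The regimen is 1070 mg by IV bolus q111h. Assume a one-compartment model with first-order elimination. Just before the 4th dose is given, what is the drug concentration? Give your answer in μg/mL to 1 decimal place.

0.6 μg/mL

f = (1/2)^(τ/t½) = (1/2)^(111/35) ≈ 0.1110.
C₀ = D/Vd = 1070/222 ≈ 4.820 μg/mL.
Before the 4th dose, 3 doses have been given. Superposition: Cmin = C₀·(f + f² + … + f^3).
≈ 4.820 × (0.1110 + 0.0123 + 0.0014) ≈ 4.820 × 0.1247 ≈ 0.601 μg/mL.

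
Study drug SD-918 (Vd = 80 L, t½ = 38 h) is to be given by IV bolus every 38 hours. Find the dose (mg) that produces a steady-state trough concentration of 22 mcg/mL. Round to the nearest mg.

1760 mg

τ/t½ = 38/38 ≈ 1, so f = (1/2)^(38/38) ≈ 0.500000.
Cmin,ss = (D/Vd)·f/(1−f), so D = Cmin,ss·Vd·(1−f)/f.
D = 22 × 80 × (1−f)/f ≈ 22 × 80 × 1.00000 ≈ 1760.00 mg.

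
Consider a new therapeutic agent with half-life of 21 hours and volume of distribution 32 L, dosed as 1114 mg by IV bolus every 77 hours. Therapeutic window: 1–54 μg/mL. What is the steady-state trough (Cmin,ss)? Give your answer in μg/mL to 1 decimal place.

3.0 μg/mL

k = ln2/t½ = ln2/21 ≈ 0.033007 h⁻¹; fraction remaining f = e^(−kτ) = e^(−0.033007×77) ≈ 0.0787.
Accumulation ratio R = 1/(1 − f) ≈ 1/0.9213 ≈ 1.0854.
Single-dose peak C₀ = D/Vd = 1114/32 ≈ 34.812 μg/mL.
Cmax,ss = C₀/(1 − f) ≈ 34.812/0.9213 ≈ 37.786 μg/mL.
Steady-state trough Cmin,ss = Cmax,ss·f ≈ 37.786 × 0.0787 ≈ 2.974 μg/mL.
Trough 3.0 μg/mL vs MEC 1 μg/mL: adequate.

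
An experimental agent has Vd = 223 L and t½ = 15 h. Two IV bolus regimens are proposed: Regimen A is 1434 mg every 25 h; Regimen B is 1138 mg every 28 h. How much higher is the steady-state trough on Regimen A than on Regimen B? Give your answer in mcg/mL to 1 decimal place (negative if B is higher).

1.0 mcg/mL

Regimen A: f = (1/2)^(25/15) ≈ 0.3150; Cmin,ss = (1434/223)·f/(1−f) ≈ 2.957 mcg/mL.
Regimen B: f = (1/2)^(28/15) ≈ 0.2742; Cmin,ss = (1138/223)·f/(1−f) ≈ 1.928 mcg/mL.
Difference ≈ 2.957 − 1.928 ≈ 1.029 mcg/mL.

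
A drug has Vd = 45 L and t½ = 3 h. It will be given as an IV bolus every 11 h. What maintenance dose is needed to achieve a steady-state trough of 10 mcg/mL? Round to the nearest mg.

5265 mg

τ/t½ = 11/3 ≈ 3.6667, so f = (1/2)^(11/3) ≈ 0.078745.
Cmin,ss = (D/Vd)·f/(1−f), so D = Cmin,ss·Vd·(1−f)/f.
D = 10 × 45 × (1−f)/f ≈ 10 × 45 × 11.69922 ≈ 5264.65 mg.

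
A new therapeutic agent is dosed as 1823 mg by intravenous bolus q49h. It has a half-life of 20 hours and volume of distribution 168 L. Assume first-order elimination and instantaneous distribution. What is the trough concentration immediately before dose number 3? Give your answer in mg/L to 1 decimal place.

2.3 mg/L

f = (1/2)^(τ/t½) = (1/2)^(49/20) ≈ 0.1830.
C₀ = D/Vd = 1823/168 ≈ 10.851 mg/L.
Before the 3rd dose, 2 doses have been given. Superposition: Cmin = C₀·(f + f²).
≈ 10.851 × (0.1830 + 0.0335) ≈ 10.851 × 0.2165 ≈ 2.349 mg/L.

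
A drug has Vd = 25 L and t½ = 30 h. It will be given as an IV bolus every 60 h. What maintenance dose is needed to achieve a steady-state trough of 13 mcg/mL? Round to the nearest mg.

τ/t½ = 60/30 ≈ 2, so f = (1/2)^(60/30) ≈ 0.250000.
Cmin,ss = (D/Vd)·f/(1−f), so D = Cmin,ss·Vd·(1−f)/f.
D = 13 × 25 × (1−f)/f ≈ 13 × 25 × 3.00000 ≈ 975.00 mg.

975 mg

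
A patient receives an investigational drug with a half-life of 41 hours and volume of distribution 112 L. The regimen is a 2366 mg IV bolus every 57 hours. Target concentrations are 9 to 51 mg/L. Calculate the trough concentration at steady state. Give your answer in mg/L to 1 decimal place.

τ/t½ = 57/41 ≈ 1.3902, so fraction remaining f = (1/2)^(57/41) ≈ 0.3815.
Each bolus raises the concentration by D/Vd = 2366/112 ≈ 21.125 mg/L.
Steady-state trough Cmin,ss = C₀·f/(1−f) ≈ 21.125 × 0.3815/0.6185 ≈ 13.030 mg/L.
Trough 13.0 mg/L vs MEC 9 mg/L: adequate.

13.0 mg/L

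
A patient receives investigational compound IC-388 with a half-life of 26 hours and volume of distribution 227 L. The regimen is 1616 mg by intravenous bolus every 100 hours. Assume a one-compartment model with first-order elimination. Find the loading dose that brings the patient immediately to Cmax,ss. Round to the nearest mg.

1737 mg

f = (1/2)^(100/26) ≈ 0.069533; accumulation ratio R = 1/(1−f) ≈ 1.07473.
Loading dose to hit Cmax,ss on first dose: D_load = D_maint·R ≈ 1616 × 1.07473 ≈ 1736.76 mg.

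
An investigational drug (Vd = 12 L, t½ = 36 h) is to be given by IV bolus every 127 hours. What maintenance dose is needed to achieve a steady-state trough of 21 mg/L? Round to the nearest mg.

τ/t½ = 127/36 ≈ 3.5278, so f = (1/2)^(127/36) ≈ 0.086703.
Cmin,ss = (D/Vd)·f/(1−f), so D = Cmin,ss·Vd·(1−f)/f.
D = 21 × 12 × (1−f)/f ≈ 21 × 12 × 10.53363 ≈ 2654.47 mg.

2654 mg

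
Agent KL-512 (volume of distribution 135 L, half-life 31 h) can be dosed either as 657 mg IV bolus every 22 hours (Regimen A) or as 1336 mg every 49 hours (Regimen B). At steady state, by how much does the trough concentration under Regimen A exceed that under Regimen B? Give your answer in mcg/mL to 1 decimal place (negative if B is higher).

2.7 mcg/mL

Regimen A: f = (1/2)^(22/31) ≈ 0.6115; Cmin,ss = (657/135)·f/(1−f) ≈ 7.660 mcg/mL.
Regimen B: f = (1/2)^(49/31) ≈ 0.3343; Cmin,ss = (1336/135)·f/(1−f) ≈ 4.970 mcg/mL.
Difference ≈ 7.660 − 4.970 ≈ 2.690 mcg/mL.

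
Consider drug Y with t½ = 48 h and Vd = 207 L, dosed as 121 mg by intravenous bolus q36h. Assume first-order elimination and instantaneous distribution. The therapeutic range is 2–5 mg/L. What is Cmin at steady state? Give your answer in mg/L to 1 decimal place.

0.9 mg/L

τ/t½ = 36/48 ≈ 0.75, so fraction remaining f = (1/2)^(36/48) ≈ 0.5946.
At steady state, accumulation factor R = 1/(1 − e^(−kτ)) ≈ 2.4667.
Single-dose peak C₀ = D/Vd = 121/207 ≈ 0.585 mg/L.
Steady-state peak Cmax,ss = C₀·R ≈ 0.585 × 2.4667 ≈ 1.443 mg/L.
One interval later, Cmin,ss = Cmax,ss·e^(−kτ) ≈ 1.443 × 0.5946 ≈ 0.858 mg/L.
Trough 0.9 mg/L vs MEC 2 mg/L: subtherapeutic.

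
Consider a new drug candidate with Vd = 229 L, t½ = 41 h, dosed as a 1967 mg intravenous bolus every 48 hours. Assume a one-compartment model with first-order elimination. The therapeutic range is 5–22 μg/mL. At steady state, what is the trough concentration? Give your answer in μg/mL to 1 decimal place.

Over one 48-h interval, 48/41 ≈ 1.1707 half-lives elapse, leaving f ≈ 0.4442 of each dose.
Accumulation ratio R = 1/(1 − f) ≈ 1/0.5558 ≈ 1.7992.
Single-dose peak C₀ = D/Vd = 1967/229 ≈ 8.590 μg/mL.
Cmax,ss = C₀/(1 − f) ≈ 8.590/0.5558 ≈ 15.455 μg/mL.
Steady-state trough Cmin,ss = Cmax,ss·f ≈ 15.455 × 0.4442 ≈ 6.865 μg/mL.
Trough 6.9 μg/mL vs MEC 5 μg/mL: adequate.

6.9 μg/mL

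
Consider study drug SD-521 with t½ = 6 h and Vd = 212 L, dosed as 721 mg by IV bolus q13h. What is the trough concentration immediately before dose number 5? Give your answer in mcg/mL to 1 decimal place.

1.0 mcg/mL

f = (1/2)^(τ/t½) = (1/2)^(13/6) ≈ 0.2227.
C₀ = D/Vd = 721/212 ≈ 3.401 mcg/mL.
Before the 5th dose, 4 doses have been given. Superposition: Cmin = C₀·(f + f² + … + f^4).
≈ 3.401 × (0.2227 + 0.0496 + 0.0110 + 0.0025) ≈ 3.401 × 0.2858 ≈ 0.972 mcg/mL.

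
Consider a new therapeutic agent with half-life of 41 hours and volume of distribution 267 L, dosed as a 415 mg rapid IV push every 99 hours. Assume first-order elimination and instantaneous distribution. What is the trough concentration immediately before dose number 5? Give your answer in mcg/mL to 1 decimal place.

0.4 mcg/mL

f = (1/2)^(τ/t½) = (1/2)^(99/41) ≈ 0.1876.
C₀ = D/Vd = 415/267 ≈ 1.554 mcg/mL.
Before the 5th dose, 4 doses have been given. Superposition: Cmin = C₀·(f + f² + … + f^4).
≈ 1.554 × (0.1876 + 0.0352 + 0.0066 + 0.0012) ≈ 1.554 × 0.2306 ≈ 0.358 mcg/mL.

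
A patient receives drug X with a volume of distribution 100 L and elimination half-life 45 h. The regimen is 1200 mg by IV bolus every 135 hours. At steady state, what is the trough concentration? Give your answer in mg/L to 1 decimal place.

The dosing interval is 3 half-lives, so f = 2^(−3) = 0.125.
At steady state, R = 1/(1 − 0.125) = 8/7.
Single-dose peak C₀ = D/Vd = 1200/100 = 12 mg/L.
Steady-state peak Cmax,ss = C₀·R = 12 × 8/7 ≈ 13.714 mg/L.
Steady-state trough Cmin,ss = Cmax,ss·f ≈ 13.714 × 0.125 ≈ 1.714 mg/L.

1.7 mg/L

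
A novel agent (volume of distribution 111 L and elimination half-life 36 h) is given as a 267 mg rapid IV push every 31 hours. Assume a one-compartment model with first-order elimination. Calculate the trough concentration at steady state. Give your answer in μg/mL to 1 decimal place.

2.9 μg/mL

τ/t½ = 31/36 ≈ 0.86111, so fraction remaining f = (1/2)^(31/36) ≈ 0.5505.
Single-dose peak C₀ = D/Vd = 267/111 ≈ 2.405 μg/mL.
Steady-state trough Cmin,ss = C₀·f/(1−f) ≈ 2.405 × 0.5505/0.4495 ≈ 2.945 μg/mL.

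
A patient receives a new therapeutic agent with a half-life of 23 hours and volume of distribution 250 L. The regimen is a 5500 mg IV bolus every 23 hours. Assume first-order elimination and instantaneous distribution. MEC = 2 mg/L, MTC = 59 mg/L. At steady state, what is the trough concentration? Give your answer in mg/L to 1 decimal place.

τ = 23 h = 1 half-life, so f = (1/2)^1 = 0.5.
Accumulation ratio R = 1/(1 − f) = 1/0.5 = 2/1.
Single-dose peak C₀ = D/Vd = 5500/250 = 22 mg/L.
Steady-state peak Cmax,ss = C₀·R = 22 × 2/1 ≈ 44.000 mg/L.
Steady-state trough Cmin,ss = Cmax,ss·f ≈ 44.000 × 0.5 ≈ 22.000 mg/L.
Trough 22.0 mg/L vs MEC 2 mg/L: adequate.

22.0 mg/L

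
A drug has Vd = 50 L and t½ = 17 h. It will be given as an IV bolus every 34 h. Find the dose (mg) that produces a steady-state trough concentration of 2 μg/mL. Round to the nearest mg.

300 mg

τ/t½ = 34/17 ≈ 2, so f = (1/2)^(34/17) ≈ 0.250000.
Cmin,ss = (D/Vd)·f/(1−f), so D = Cmin,ss·Vd·(1−f)/f.
D = 2 × 50 × (1−f)/f ≈ 2 × 50 × 3.00000 ≈ 300.00 mg.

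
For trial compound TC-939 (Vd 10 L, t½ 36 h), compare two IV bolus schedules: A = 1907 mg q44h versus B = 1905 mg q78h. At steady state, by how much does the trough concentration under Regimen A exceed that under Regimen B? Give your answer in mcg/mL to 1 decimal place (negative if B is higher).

Regimen A: f = (1/2)^(44/36) ≈ 0.4286; Cmin,ss = (1907/10)·f/(1−f) ≈ 143.042 mcg/mL.
Regimen B: f = (1/2)^(78/36) ≈ 0.2227; Cmin,ss = (1905/10)·f/(1−f) ≈ 54.579 mcg/mL.
Difference ≈ 143.042 − 54.579 ≈ 88.463 mcg/mL.

88.5 mcg/mL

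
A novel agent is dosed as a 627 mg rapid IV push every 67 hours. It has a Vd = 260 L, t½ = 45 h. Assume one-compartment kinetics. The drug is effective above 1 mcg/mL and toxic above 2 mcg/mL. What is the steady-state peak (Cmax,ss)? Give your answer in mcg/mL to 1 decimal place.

3.7 mcg/mL

τ/t½ = 67/45 ≈ 1.4889, so fraction remaining f = (1/2)^(67/45) ≈ 0.3563.
At steady state, accumulation factor R = 1/(1 − e^(−kτ)) ≈ 1.5535.
Each bolus raises the concentration by D/Vd = 627/260 ≈ 2.412 mcg/mL.
Steady-state peak Cmax,ss = C₀·R ≈ 2.412 × 1.5535 ≈ 3.747 mcg/mL.
Peak 3.7 mcg/mL vs MTC 2 mcg/mL: exceeds toxic threshold.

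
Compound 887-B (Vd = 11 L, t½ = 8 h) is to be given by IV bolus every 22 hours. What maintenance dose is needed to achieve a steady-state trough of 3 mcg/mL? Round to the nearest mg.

189 mg

τ/t½ = 22/8 ≈ 2.75, so f = (1/2)^(22/8) ≈ 0.148651.
Cmin,ss = (D/Vd)·f/(1−f), so D = Cmin,ss·Vd·(1−f)/f.
D = 3 × 11 × (1−f)/f ≈ 3 × 11 × 5.72717 ≈ 189.00 mg.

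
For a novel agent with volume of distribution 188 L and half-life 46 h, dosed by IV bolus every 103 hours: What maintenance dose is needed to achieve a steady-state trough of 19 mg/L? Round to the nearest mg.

13292 mg

τ/t½ = 103/46 ≈ 2.2391, so f = (1/2)^(103/46) ≈ 0.211814.
Cmin,ss = (D/Vd)·f/(1−f), so D = Cmin,ss·Vd·(1−f)/f.
D = 19 × 188 × (1−f)/f ≈ 19 × 188 × 3.72112 ≈ 13291.84 mg.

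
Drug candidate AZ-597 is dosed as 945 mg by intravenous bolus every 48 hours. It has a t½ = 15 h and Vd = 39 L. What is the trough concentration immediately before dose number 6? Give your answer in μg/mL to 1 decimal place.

f = (1/2)^(τ/t½) = (1/2)^(48/15) ≈ 0.1088.
C₀ = D/Vd = 945/39 ≈ 24.231 μg/mL.
Before the 6th dose, 5 doses have been given. Superposition: Cmin = C₀·(f + f² + … + f^5).
≈ 24.231 × (0.1088 + 0.0118 + 0.0013 + 0.0001 + 0.0000) ≈ 24.231 × 0.1220 ≈ 2.956 μg/mL.

3.0 μg/mL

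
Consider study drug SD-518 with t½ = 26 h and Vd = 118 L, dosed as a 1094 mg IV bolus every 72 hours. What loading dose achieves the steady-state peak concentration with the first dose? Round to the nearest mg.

f = (1/2)^(72/26) ≈ 0.146683; accumulation ratio R = 1/(1−f) ≈ 1.17190.
Loading dose to hit Cmax,ss on first dose: D_load = D_maint·R ≈ 1094 × 1.17190 ≈ 1282.06 mg.

1282 mg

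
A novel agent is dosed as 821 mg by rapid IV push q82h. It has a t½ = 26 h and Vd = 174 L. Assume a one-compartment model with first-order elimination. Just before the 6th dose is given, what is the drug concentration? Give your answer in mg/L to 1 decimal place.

0.6 mg/L

f = (1/2)^(τ/t½) = (1/2)^(82/26) ≈ 0.1124.
C₀ = D/Vd = 821/174 ≈ 4.718 mg/L.
Before the 6th dose, 5 doses have been given. Superposition: Cmin = C₀·(f + f² + … + f^5).
≈ 4.718 × (0.1124 + 0.0126 + 0.0014 + 0.0002 + 0.0000) ≈ 4.718 × 0.1266 ≈ 0.597 mg/L.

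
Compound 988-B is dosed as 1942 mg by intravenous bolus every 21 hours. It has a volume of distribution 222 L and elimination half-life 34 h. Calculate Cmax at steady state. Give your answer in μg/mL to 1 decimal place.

25.1 μg/mL

τ/t½ = 21/34 ≈ 0.61765, so fraction remaining f = (1/2)^(21/34) ≈ 0.6517.
Accumulation ratio R = 1/(1 − f) ≈ 1/0.3483 ≈ 2.8711.
Each bolus raises the concentration by D/Vd = 1942/222 ≈ 8.748 μg/mL.
Cmax,ss = C₀/(1 − f) ≈ 8.748/0.3483 ≈ 25.116 μg/mL.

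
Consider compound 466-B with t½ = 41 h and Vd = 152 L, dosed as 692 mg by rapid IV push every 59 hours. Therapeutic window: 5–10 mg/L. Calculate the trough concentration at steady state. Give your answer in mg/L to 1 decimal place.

τ/t½ = 59/41 ≈ 1.439, so fraction remaining f = (1/2)^(59/41) ≈ 0.3688.
At steady state, accumulation factor R = 1/(1 − e^(−kτ)) ≈ 1.5843.
Single-dose peak C₀ = D/Vd = 692/152 ≈ 4.553 mg/L.
Cmax,ss = C₀/(1 − f) ≈ 4.553/0.6312 ≈ 7.213 mg/L.
One interval later, Cmin,ss = Cmax,ss·e^(−kτ) ≈ 7.213 × 0.3688 ≈ 2.660 mg/L.
Trough 2.7 mg/L vs MEC 5 mg/L: subtherapeutic.

2.7 mg/L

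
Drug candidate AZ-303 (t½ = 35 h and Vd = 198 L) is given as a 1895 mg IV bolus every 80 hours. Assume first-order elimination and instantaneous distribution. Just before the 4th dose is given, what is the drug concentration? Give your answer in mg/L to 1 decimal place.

f = (1/2)^(τ/t½) = (1/2)^(80/35) ≈ 0.2051.
C₀ = D/Vd = 1895/198 ≈ 9.571 mg/L.
Before the 4th dose, 3 doses have been given. Superposition: Cmin = C₀·(f + f² + … + f^3).
≈ 9.571 × (0.2051 + 0.0421 + 0.0086) ≈ 9.571 × 0.2558 ≈ 2.448 mg/L.

2.4 mg/L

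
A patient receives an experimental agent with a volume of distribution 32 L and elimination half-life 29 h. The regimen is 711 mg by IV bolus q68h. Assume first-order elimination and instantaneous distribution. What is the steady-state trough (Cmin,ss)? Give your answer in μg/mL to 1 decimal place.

5.4 μg/mL

Over one 68-h interval, 68/29 ≈ 2.3448 half-lives elapse, leaving f ≈ 0.1969 of each dose.
Accumulation ratio R = 1/(1 − f) ≈ 1/0.8031 ≈ 1.2452.
Each bolus raises the concentration by D/Vd = 711/32 ≈ 22.219 μg/mL.
Steady-state peak Cmax,ss = C₀·R ≈ 22.219 × 1.2452 ≈ 27.667 μg/mL.
Steady-state trough Cmin,ss = Cmax,ss·f ≈ 27.667 × 0.1969 ≈ 5.448 μg/mL.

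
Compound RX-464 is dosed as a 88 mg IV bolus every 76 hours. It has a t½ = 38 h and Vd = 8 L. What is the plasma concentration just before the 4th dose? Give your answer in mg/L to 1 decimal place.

3.6 mg/L

f = (1/2)^(τ/t½) = (1/2)^(76/38) ≈ 0.2500.
C₀ = D/Vd = 88/8 ≈ 11.000 mg/L.
Before the 4th dose, 3 doses have been given. Superposition: Cmin = C₀·(f + f² + … + f^3).
≈ 11.000 × (0.2500 + 0.0625 + 0.0156) ≈ 11.000 × 0.3281 ≈ 3.609 mg/L.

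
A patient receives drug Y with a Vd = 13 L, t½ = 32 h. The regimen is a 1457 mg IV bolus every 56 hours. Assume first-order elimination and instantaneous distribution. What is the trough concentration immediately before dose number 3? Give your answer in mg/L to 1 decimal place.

43.2 mg/L

f = (1/2)^(τ/t½) = (1/2)^(56/32) ≈ 0.2973.
C₀ = D/Vd = 1457/13 ≈ 112.077 mg/L.
Before the 3rd dose, 2 doses have been given. Superposition: Cmin = C₀·(f + f²).
≈ 112.077 × (0.2973 + 0.0884) ≈ 112.077 × 0.3857 ≈ 43.228 mg/L.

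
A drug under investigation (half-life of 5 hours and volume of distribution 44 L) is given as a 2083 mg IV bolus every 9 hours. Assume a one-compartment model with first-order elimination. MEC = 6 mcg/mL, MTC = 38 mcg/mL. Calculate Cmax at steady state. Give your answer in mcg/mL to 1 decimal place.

66.4 mcg/mL

Over one 9-h interval, 9/5 ≈ 1.8 half-lives elapse, leaving f ≈ 0.2872 of each dose.
At steady state, accumulation factor R = 1/(1 − e^(−kτ)) ≈ 1.4029.
Single-dose peak C₀ = D/Vd = 2083/44 ≈ 47.341 mcg/mL.
Cmax,ss = C₀/(1 − f) ≈ 47.341/0.7128 ≈ 66.416 mcg/mL.
Peak 66.4 mcg/mL vs MTC 38 mcg/mL: exceeds toxic threshold.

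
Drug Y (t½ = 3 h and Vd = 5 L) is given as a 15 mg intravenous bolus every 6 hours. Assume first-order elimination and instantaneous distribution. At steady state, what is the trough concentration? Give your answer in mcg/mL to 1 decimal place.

1.0 mcg/mL

τ = 6 h = 2 half-lives, so f = (1/2)^2 = 0.25.
At steady state, R = 1/(1 − 0.25) = 4/3.
Single-dose peak C₀ = D/Vd = 15/5 = 3 mcg/mL.
Steady-state peak Cmax,ss = C₀·R = 3 × 4/3 ≈ 4.000 mcg/mL.
Steady-state trough Cmin,ss = Cmax,ss·f ≈ 4.000 × 0.25 ≈ 1.000 mcg/mL.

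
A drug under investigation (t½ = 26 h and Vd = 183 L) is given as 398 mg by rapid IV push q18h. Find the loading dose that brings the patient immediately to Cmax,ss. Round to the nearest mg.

1044 mg

f = (1/2)^(18/26) ≈ 0.618863; accumulation ratio R = 1/(1−f) ≈ 2.62373.
Loading dose to hit Cmax,ss on first dose: D_load = D_maint·R ≈ 398 × 2.62373 ≈ 1044.24 mg.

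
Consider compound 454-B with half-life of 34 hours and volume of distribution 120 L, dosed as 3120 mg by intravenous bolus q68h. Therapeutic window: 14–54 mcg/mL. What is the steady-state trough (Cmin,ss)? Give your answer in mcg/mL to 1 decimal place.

8.7 mcg/mL

τ = 68 h = 2 half-lives, so f = (1/2)^2 = 0.25.
At steady state, R = 1/(1 − 0.25) = 4/3.
Single-dose peak C₀ = D/Vd = 3120/120 = 26 mcg/mL.
Steady-state peak Cmax,ss = C₀·R = 26 × 4/3 ≈ 34.667 mcg/mL.
Steady-state trough Cmin,ss = Cmax,ss·f ≈ 34.667 × 0.25 ≈ 8.667 mcg/mL.
Trough 8.7 mcg/mL vs MEC 14 mcg/mL: subtherapeutic.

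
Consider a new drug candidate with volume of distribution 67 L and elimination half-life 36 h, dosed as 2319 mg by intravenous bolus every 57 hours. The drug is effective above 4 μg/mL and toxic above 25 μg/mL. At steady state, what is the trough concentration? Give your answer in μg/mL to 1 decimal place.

17.3 μg/mL

Over one 57-h interval, 57/36 ≈ 1.5833 half-lives elapse, leaving f ≈ 0.3337 of each dose.
At steady state, accumulation factor R = 1/(1 − e^(−kτ)) ≈ 1.5008.
Each bolus raises the concentration by D/Vd = 2319/67 ≈ 34.612 μg/mL.
Cmax,ss = C₀/(1 − f) ≈ 34.612/0.6663 ≈ 51.947 μg/mL.
One interval later, Cmin,ss = Cmax,ss·e^(−kτ) ≈ 51.947 × 0.3337 ≈ 17.335 μg/mL.
Trough 17.3 μg/mL vs MEC 4 μg/mL: adequate.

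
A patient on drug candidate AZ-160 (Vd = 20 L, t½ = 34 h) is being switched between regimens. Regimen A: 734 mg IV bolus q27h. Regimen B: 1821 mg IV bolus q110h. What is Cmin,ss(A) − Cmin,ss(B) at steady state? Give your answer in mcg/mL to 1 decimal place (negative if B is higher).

39.2 mcg/mL

Regimen A: f = (1/2)^(27/34) ≈ 0.5767; Cmin,ss = (734/20)·f/(1−f) ≈ 50.000 mcg/mL.
Regimen B: f = (1/2)^(110/34) ≈ 0.1062; Cmin,ss = (1821/20)·f/(1−f) ≈ 10.818 mcg/mL.
Difference ≈ 50.000 − 10.818 ≈ 39.182 mcg/mL.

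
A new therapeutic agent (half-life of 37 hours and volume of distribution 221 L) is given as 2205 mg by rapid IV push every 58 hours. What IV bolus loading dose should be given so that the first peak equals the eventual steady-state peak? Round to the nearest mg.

3328 mg

f = (1/2)^(58/37) ≈ 0.337377; accumulation ratio R = 1/(1−f) ≈ 1.50915.
Loading dose to hit Cmax,ss on first dose: D_load = D_maint·R ≈ 2205 × 1.50915 ≈ 3327.68 mg.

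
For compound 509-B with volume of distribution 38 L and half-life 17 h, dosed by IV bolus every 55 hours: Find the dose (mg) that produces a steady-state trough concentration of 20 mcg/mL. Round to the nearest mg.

6397 mg

τ/t½ = 55/17 ≈ 3.2353, so f = (1/2)^(55/17) ≈ 0.106189.
Cmin,ss = (D/Vd)·f/(1−f), so D = Cmin,ss·Vd·(1−f)/f.
D = 20 × 38 × (1−f)/f ≈ 20 × 38 × 8.41717 ≈ 6397.05 mg.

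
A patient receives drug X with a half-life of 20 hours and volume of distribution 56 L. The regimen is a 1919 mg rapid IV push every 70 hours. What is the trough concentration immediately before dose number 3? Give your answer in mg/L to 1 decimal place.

f = (1/2)^(τ/t½) = (1/2)^(70/20) ≈ 0.0884.
C₀ = D/Vd = 1919/56 ≈ 34.268 mg/L.
Before the 3rd dose, 2 doses have been given. Superposition: Cmin = C₀·(f + f²).
≈ 34.268 × (0.0884 + 0.0078) ≈ 34.268 × 0.0962 ≈ 3.297 mg/L.

3.3 mg/L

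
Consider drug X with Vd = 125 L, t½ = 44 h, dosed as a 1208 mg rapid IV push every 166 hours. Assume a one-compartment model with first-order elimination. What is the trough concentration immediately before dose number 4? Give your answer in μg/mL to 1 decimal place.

f = (1/2)^(τ/t½) = (1/2)^(166/44) ≈ 0.0732.
C₀ = D/Vd = 1208/125 ≈ 9.664 μg/mL.
Before the 4th dose, 3 doses have been given. Superposition: Cmin = C₀·(f + f² + … + f^3).
≈ 9.664 × (0.0732 + 0.0054 + 0.0004) ≈ 9.664 × 0.0790 ≈ 0.763 μg/mL.

0.8 μg/mL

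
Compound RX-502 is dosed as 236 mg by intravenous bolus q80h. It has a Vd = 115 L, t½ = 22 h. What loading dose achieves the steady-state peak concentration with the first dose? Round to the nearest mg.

f = (1/2)^(80/22) ≈ 0.080417; accumulation ratio R = 1/(1−f) ≈ 1.08745.
Loading dose to hit Cmax,ss on first dose: D_load = D_maint·R ≈ 236 × 1.08745 ≈ 256.64 mg.

257 mg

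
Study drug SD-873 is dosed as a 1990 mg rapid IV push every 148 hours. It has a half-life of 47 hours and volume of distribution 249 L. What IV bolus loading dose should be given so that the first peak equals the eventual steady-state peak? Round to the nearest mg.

f = (1/2)^(148/47) ≈ 0.112739; accumulation ratio R = 1/(1−f) ≈ 1.12706.
Loading dose to hit Cmax,ss on first dose: D_load = D_maint·R ≈ 1990 × 1.12706 ≈ 2242.85 mg.

2243 mg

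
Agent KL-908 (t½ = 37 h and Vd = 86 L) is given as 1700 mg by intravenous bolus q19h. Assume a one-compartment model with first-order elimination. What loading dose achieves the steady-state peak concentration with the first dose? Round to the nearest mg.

5676 mg

f = (1/2)^(19/37) ≈ 0.700514; accumulation ratio R = 1/(1−f) ≈ 3.33905.
Loading dose to hit Cmax,ss on first dose: D_load = D_maint·R ≈ 1700 × 3.33905 ≈ 5676.38 mg.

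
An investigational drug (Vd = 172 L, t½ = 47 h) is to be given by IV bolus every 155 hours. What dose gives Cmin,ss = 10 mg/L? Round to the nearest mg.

15196 mg

τ/t½ = 155/47 ≈ 3.2979, so f = (1/2)^(155/47) ≈ 0.101681.
Cmin,ss = (D/Vd)·f/(1−f), so D = Cmin,ss·Vd·(1−f)/f.
D = 10 × 172 × (1−f)/f ≈ 10 × 172 × 8.83468 ≈ 15195.65 mg.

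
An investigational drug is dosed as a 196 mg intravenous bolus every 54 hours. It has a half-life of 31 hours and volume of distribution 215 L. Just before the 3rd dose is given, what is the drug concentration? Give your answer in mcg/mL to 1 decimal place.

0.4 mcg/mL

f = (1/2)^(τ/t½) = (1/2)^(54/31) ≈ 0.2990.
C₀ = D/Vd = 196/215 ≈ 0.912 mcg/mL.
Before the 3rd dose, 2 doses have been given. Superposition: Cmin = C₀·(f + f²).
≈ 0.912 × (0.2990 + 0.0894) ≈ 0.912 × 0.3884 ≈ 0.354 mcg/mL.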